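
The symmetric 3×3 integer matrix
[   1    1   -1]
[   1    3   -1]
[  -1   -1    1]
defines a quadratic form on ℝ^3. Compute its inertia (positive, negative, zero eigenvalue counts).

step 0: pivot 1 → sign +
step 1: pivot 2 → sign +
step 2: row/col 2 already zero → sign 0
signature = (2, 0, 1)

Answer: (2, 0, 1)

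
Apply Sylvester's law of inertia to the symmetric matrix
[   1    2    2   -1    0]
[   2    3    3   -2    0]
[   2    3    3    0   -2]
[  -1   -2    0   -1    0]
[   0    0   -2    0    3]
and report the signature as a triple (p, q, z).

step 0: pivot 1 → sign +
step 1: pivot -1 → sign −
step 2: pivot -2 → sign −
step 3: pivot 2 → sign +
step 4: pivot 1 → sign +
signature = (3, 2, 0)

Answer: (3, 2, 0)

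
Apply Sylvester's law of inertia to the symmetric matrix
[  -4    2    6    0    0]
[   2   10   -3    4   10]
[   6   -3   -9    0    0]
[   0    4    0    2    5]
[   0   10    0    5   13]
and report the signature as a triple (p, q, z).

step 0: pivot -4 → sign −
step 1: pivot 11 → sign +
step 2: pivot 6/11 → sign +
step 3: pivot 1/2 → sign +
step 4: row/col 4 already zero → sign 0
signature = (3, 1, 1)

Answer: (3, 1, 1)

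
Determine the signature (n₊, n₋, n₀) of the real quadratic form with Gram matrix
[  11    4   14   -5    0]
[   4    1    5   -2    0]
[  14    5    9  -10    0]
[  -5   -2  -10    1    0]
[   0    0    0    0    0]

Answer: (2, 2, 1)

Derivation:
step 0: pivot 11 → sign +
step 1: pivot -5/11 → sign −
step 2: pivot -44/5 → sign −
step 3: pivot 3/11 → sign +
step 4: row/col 4 already zero → sign 0
signature = (2, 2, 1)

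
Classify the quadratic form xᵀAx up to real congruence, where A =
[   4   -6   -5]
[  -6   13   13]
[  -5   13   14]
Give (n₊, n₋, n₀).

Answer: (3, 0, 0)

Derivation:
step 0: pivot 4 → sign +
step 1: pivot 4 → sign +
step 2: pivot 3/16 → sign +
signature = (3, 0, 0)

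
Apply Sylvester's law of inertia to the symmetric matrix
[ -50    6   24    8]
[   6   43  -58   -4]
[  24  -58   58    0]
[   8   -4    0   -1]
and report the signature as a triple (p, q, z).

Answer: (3, 1, 0)

Derivation:
step 0: pivot -50 → sign −
step 1: pivot 1093/25 → sign +
step 2: pivot 30/1093 → sign +
step 3: pivot 1/15 → sign +
signature = (3, 1, 0)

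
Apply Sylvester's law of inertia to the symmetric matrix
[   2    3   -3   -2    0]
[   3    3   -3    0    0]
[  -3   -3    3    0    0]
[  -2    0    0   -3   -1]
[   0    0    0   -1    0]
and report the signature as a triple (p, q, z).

Answer: (2, 2, 1)

Derivation:
step 0: pivot 2 → sign +
step 1: pivot -3/2 → sign −
step 2: pivot 1 → sign +
step 3: pivot -1 → sign −
step 4: row/col 4 already zero → sign 0
signature = (2, 2, 1)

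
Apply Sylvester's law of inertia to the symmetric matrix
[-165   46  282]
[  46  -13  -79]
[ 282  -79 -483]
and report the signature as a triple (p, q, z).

step 0: pivot -165 → sign −
step 1: pivot -29/165 → sign −
step 2: pivot -6/29 → sign −
signature = (0, 3, 0)

Answer: (0, 3, 0)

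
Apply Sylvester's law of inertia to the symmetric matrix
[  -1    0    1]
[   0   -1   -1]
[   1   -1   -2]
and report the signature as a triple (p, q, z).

Answer: (0, 2, 1)

Derivation:
step 0: pivot -1 → sign −
step 1: pivot -1 → sign −
step 2: row/col 2 already zero → sign 0
signature = (0, 2, 1)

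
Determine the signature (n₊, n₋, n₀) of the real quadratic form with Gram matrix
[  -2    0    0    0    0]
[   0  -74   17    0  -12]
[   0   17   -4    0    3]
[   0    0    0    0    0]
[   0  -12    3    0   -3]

step 0: pivot -2 → sign −
step 1: pivot -74 → sign −
step 2: pivot -7/74 → sign −
step 3: pivot -3/7 → sign −
step 4: row/col 4 already zero → sign 0
signature = (0, 4, 1)

Answer: (0, 4, 1)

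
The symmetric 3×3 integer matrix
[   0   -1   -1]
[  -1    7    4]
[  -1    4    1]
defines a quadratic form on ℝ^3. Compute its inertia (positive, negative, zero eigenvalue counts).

step 0: pivot 7 → sign +
step 1: pivot -1/7 → sign −
step 2: row/col 2 already zero → sign 0
signature = (1, 1, 1)

Answer: (1, 1, 1)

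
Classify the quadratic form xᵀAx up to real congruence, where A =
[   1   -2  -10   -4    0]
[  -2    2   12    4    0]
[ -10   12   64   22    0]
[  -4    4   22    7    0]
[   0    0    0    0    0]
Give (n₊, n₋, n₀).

step 0: pivot 1 → sign +
step 1: pivot -2 → sign −
step 2: pivot -4 → sign −
step 3: row/col 3 already zero → sign 0
step 4: row/col 4 already zero → sign 0
signature = (1, 2, 2)

Answer: (1, 2, 2)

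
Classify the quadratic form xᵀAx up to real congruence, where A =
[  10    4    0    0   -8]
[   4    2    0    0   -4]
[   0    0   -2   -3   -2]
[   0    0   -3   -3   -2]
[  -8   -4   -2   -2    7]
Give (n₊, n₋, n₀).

step 0: pivot 10 → sign +
step 1: pivot 2/5 → sign +
step 2: pivot -2 → sign −
step 3: pivot 3/2 → sign +
step 4: pivot 1/3 → sign +
signature = (4, 1, 0)

Answer: (4, 1, 0)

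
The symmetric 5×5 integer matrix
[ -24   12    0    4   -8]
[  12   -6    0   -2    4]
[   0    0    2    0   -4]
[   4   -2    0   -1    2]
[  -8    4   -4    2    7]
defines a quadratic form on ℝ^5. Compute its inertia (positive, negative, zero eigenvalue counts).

Answer: (2, 2, 1)

Derivation:
step 0: pivot -24 → sign −
step 1: pivot 2 → sign +
step 2: pivot -1/3 → sign −
step 3: pivot 3 → sign +
step 4: row/col 4 already zero → sign 0
signature = (2, 2, 1)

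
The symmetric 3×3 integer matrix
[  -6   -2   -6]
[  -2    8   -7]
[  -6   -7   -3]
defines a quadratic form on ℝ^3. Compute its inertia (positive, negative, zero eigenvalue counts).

Answer: (2, 1, 0)

Derivation:
step 0: pivot -6 → sign −
step 1: pivot 26/3 → sign +
step 2: pivot 3/26 → sign +
signature = (2, 1, 0)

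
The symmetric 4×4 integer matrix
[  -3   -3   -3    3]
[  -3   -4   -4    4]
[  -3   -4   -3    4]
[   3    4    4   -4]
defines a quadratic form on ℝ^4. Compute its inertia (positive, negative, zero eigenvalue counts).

Answer: (1, 2, 1)

Derivation:
step 0: pivot -3 → sign −
step 1: pivot -1 → sign −
step 2: pivot 1 → sign +
step 3: row/col 3 already zero → sign 0
signature = (1, 2, 1)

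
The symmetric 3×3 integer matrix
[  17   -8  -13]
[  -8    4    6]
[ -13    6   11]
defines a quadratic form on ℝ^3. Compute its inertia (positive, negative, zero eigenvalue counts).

step 0: pivot 17 → sign +
step 1: pivot 4/17 → sign +
step 2: pivot 1 → sign +
signature = (3, 0, 0)

Answer: (3, 0, 0)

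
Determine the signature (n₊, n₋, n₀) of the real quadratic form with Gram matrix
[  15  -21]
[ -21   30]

step 0: pivot 15 → sign +
step 1: pivot 3/5 → sign +
signature = (2, 0, 0)

Answer: (2, 0, 0)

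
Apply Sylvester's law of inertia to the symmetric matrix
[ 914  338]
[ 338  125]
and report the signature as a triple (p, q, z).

Answer: (2, 0, 0)

Derivation:
step 0: pivot 914 → sign +
step 1: pivot 3/457 → sign +
signature = (2, 0, 0)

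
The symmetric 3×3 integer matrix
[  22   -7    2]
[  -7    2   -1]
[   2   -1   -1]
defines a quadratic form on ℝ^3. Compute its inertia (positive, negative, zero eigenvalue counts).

step 0: pivot 22 → sign +
step 1: pivot -5/22 → sign −
step 2: pivot -3/5 → sign −
signature = (1, 2, 0)

Answer: (1, 2, 0)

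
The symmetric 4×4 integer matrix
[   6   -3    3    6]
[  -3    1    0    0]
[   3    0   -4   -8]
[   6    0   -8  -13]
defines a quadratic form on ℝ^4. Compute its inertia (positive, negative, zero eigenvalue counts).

Answer: (2, 2, 0)

Derivation:
step 0: pivot 6 → sign +
step 1: pivot -1/2 → sign −
step 2: pivot -1 → sign −
step 3: pivot 3 → sign +
signature = (2, 2, 0)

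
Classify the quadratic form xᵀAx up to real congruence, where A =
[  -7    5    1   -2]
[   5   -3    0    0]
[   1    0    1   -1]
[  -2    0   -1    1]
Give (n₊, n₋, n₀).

step 0: pivot -7 → sign −
step 1: pivot 4/7 → sign +
step 2: pivot 1/4 → sign +
step 3: pivot -3 → sign −
signature = (2, 2, 0)

Answer: (2, 2, 0)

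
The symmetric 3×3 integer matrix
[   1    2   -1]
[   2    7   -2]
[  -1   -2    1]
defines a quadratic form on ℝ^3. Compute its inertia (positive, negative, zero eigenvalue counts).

step 0: pivot 1 → sign +
step 1: pivot 3 → sign +
step 2: row/col 2 already zero → sign 0
signature = (2, 0, 1)

Answer: (2, 0, 1)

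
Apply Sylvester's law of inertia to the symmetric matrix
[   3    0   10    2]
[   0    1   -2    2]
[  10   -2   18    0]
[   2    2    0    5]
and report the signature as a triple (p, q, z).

Answer: (3, 1, 0)

Derivation:
step 0: pivot 3 → sign +
step 1: pivot 1 → sign +
step 2: pivot -58/3 → sign −
step 3: pivot 1/29 → sign +
signature = (3, 1, 0)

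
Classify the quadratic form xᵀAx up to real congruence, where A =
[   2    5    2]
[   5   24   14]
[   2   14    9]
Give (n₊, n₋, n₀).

Answer: (2, 1, 0)

Derivation:
step 0: pivot 2 → sign +
step 1: pivot 23/2 → sign +
step 2: pivot -1/23 → sign −
signature = (2, 1, 0)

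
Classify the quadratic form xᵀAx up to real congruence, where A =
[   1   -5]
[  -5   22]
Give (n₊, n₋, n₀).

step 0: pivot 1 → sign +
step 1: pivot -3 → sign −
signature = (1, 1, 0)

Answer: (1, 1, 0)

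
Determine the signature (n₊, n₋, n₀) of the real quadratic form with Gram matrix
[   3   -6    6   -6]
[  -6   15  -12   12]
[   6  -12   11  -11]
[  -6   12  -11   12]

Answer: (3, 1, 0)

Derivation:
step 0: pivot 3 → sign +
step 1: pivot 3 → sign +
step 2: pivot -1 → sign −
step 3: pivot 1 → sign +
signature = (3, 1, 0)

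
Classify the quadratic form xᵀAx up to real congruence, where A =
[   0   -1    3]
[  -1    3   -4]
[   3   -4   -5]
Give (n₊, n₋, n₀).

Answer: (1, 2, 0)

Derivation:
step 0: pivot 3 → sign +
step 1: pivot -1/3 → sign −
step 2: pivot -2 → sign −
signature = (1, 2, 0)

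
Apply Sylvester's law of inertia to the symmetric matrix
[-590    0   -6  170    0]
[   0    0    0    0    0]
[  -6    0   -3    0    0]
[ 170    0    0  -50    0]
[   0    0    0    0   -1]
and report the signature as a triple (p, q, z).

step 0: pivot -590 → sign −
step 1: pivot -867/295 → sign −
step 2: pivot -1 → sign −
step 3: row/col 3 already zero → sign 0
step 4: row/col 4 already zero → sign 0
signature = (0, 3, 2)

Answer: (0, 3, 2)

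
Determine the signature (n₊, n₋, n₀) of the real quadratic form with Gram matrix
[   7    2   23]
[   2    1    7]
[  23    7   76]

step 0: pivot 7 → sign +
step 1: pivot 3/7 → sign +
step 2: row/col 2 already zero → sign 0
signature = (2, 0, 1)

Answer: (2, 0, 1)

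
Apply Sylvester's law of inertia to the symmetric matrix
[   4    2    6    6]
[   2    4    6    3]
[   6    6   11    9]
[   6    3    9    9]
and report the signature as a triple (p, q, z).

step 0: pivot 4 → sign +
step 1: pivot 3 → sign +
step 2: pivot -1 → sign −
step 3: row/col 3 already zero → sign 0
signature = (2, 1, 1)

Answer: (2, 1, 1)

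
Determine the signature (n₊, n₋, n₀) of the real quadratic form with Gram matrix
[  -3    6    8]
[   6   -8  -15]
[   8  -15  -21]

step 0: pivot -3 → sign −
step 1: pivot 4 → sign +
step 2: pivot 1/12 → sign +
signature = (2, 1, 0)

Answer: (2, 1, 0)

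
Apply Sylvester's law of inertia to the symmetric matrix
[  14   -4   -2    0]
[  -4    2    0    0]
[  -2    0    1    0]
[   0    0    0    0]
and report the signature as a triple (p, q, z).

step 0: pivot 14 → sign +
step 1: pivot 6/7 → sign +
step 2: pivot 1/3 → sign +
step 3: row/col 3 already zero → sign 0
signature = (3, 0, 1)

Answer: (3, 0, 1)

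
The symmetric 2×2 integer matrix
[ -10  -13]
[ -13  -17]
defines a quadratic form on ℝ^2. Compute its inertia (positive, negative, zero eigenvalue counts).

Answer: (0, 2, 0)

Derivation:
step 0: pivot -10 → sign −
step 1: pivot -1/10 → sign −
signature = (0, 2, 0)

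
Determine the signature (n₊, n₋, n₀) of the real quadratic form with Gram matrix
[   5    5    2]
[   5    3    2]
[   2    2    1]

step 0: pivot 5 → sign +
step 1: pivot -2 → sign −
step 2: pivot 1/5 → sign +
signature = (2, 1, 0)

Answer: (2, 1, 0)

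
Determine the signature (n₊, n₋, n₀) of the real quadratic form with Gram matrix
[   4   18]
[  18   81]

Answer: (1, 0, 1)

Derivation:
step 0: pivot 4 → sign +
step 1: row/col 1 already zero → sign 0
signature = (1, 0, 1)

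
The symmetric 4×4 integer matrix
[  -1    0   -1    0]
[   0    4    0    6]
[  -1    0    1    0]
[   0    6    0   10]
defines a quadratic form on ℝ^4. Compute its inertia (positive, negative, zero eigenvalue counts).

step 0: pivot -1 → sign −
step 1: pivot 4 → sign +
step 2: pivot 2 → sign +
step 3: pivot 1 → sign +
signature = (3, 1, 0)

Answer: (3, 1, 0)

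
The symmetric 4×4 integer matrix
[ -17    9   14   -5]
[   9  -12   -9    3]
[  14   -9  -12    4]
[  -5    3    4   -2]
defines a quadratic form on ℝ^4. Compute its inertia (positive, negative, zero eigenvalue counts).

step 0: pivot -17 → sign −
step 1: pivot -123/17 → sign −
step 2: pivot -5/41 → sign −
step 3: pivot -1/5 → sign −
signature = (0, 4, 0)

Answer: (0, 4, 0)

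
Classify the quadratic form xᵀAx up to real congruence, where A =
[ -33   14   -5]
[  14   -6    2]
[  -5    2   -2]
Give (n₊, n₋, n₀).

step 0: pivot -33 → sign −
step 1: pivot -2/33 → sign −
step 2: pivot -1 → sign −
signature = (0, 3, 0)

Answer: (0, 3, 0)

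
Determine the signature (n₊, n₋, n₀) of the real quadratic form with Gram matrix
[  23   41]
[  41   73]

step 0: pivot 23 → sign +
step 1: pivot -2/23 → sign −
signature = (1, 1, 0)

Answer: (1, 1, 0)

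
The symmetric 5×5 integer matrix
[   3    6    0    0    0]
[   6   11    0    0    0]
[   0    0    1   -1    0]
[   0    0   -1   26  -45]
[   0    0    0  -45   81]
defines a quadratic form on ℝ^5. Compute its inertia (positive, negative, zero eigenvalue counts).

Answer: (3, 1, 1)

Derivation:
step 0: pivot 3 → sign +
step 1: pivot -1 → sign −
step 2: pivot 1 → sign +
step 3: pivot 25 → sign +
step 4: row/col 4 already zero → sign 0
signature = (3, 1, 1)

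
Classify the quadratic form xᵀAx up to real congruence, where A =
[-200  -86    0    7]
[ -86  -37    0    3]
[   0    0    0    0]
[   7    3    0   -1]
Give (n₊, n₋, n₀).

Answer: (0, 3, 1)

Derivation:
step 0: pivot -200 → sign −
step 1: pivot -1/50 → sign −
step 2: pivot -3/4 → sign −
step 3: row/col 3 already zero → sign 0
signature = (0, 3, 1)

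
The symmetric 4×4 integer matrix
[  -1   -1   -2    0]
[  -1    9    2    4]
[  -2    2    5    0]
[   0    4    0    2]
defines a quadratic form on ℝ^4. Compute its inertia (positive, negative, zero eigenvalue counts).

step 0: pivot -1 → sign −
step 1: pivot 10 → sign +
step 2: pivot 37/5 → sign +
step 3: pivot 2/37 → sign +
signature = (3, 1, 0)

Answer: (3, 1, 0)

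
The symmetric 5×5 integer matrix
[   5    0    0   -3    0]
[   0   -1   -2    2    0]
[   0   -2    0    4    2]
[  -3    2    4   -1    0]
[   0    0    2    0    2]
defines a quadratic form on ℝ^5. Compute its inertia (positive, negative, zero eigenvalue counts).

Answer: (4, 1, 0)

Derivation:
step 0: pivot 5 → sign +
step 1: pivot -1 → sign −
step 2: pivot 4 → sign +
step 3: pivot 6/5 → sign +
step 4: pivot 1 → sign +
signature = (4, 1, 0)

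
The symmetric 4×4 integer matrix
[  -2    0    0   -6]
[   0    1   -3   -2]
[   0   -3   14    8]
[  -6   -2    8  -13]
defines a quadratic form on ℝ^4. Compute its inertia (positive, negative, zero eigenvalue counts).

step 0: pivot -2 → sign −
step 1: pivot 1 → sign +
step 2: pivot 5 → sign +
step 3: pivot 1/5 → sign +
signature = (3, 1, 0)

Answer: (3, 1, 0)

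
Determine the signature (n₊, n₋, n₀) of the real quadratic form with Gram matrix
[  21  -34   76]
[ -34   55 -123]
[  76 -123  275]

Answer: (1, 1, 1)

Derivation:
step 0: pivot 21 → sign +
step 1: pivot -1/21 → sign −
step 2: row/col 2 already zero → sign 0
signature = (1, 1, 1)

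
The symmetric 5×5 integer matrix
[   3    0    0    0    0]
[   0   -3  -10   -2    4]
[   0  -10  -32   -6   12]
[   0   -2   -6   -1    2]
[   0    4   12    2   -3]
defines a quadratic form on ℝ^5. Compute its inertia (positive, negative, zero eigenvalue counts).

step 0: pivot 3 → sign +
step 1: pivot -3 → sign −
step 2: pivot 4/3 → sign +
step 3: pivot 1 → sign +
step 4: row/col 4 already zero → sign 0
signature = (3, 1, 1)

Answer: (3, 1, 1)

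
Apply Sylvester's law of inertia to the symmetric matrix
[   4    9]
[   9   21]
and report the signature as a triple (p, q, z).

Answer: (2, 0, 0)

Derivation:
step 0: pivot 4 → sign +
step 1: pivot 3/4 → sign +
signature = (2, 0, 0)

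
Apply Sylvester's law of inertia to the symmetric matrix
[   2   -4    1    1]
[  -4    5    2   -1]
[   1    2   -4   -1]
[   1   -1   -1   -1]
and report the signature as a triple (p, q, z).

Answer: (2, 2, 0)

Derivation:
step 0: pivot 2 → sign +
step 1: pivot -3 → sign −
step 2: pivot 5/6 → sign +
step 3: pivot -6/5 → sign −
signature = (2, 2, 0)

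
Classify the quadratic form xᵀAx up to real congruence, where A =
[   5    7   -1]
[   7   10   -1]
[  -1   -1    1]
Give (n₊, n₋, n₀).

Answer: (2, 0, 1)

Derivation:
step 0: pivot 5 → sign +
step 1: pivot 1/5 → sign +
step 2: row/col 2 already zero → sign 0
signature = (2, 0, 1)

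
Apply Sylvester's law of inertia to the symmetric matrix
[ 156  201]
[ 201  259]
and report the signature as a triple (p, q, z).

Answer: (2, 0, 0)

Derivation:
step 0: pivot 156 → sign +
step 1: pivot 1/52 → sign +
signature = (2, 0, 0)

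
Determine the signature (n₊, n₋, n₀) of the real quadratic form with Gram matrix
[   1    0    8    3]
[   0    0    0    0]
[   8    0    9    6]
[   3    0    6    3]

step 0: pivot 1 → sign +
step 1: pivot -55 → sign −
step 2: pivot -6/55 → sign −
step 3: row/col 3 already zero → sign 0
signature = (1, 2, 1)

Answer: (1, 2, 1)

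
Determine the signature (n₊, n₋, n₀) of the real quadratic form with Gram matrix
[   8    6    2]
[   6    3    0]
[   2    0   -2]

Answer: (1, 2, 0)

Derivation:
step 0: pivot 8 → sign +
step 1: pivot -3/2 → sign −
step 2: pivot -1 → sign −
signature = (1, 2, 0)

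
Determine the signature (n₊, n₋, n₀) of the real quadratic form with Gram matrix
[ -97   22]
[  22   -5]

step 0: pivot -97 → sign −
step 1: pivot -1/97 → sign −
signature = (0, 2, 0)

Answer: (0, 2, 0)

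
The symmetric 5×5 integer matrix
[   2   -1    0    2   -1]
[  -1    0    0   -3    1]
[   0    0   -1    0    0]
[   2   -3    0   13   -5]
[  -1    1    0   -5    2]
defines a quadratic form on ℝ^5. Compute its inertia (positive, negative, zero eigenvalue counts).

step 0: pivot 2 → sign +
step 1: pivot -1/2 → sign −
step 2: pivot -1 → sign −
step 3: pivot 19 → sign +
step 4: pivot 2/19 → sign +
signature = (3, 2, 0)

Answer: (3, 2, 0)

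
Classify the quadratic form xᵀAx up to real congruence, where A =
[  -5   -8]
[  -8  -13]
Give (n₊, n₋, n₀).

step 0: pivot -5 → sign −
step 1: pivot -1/5 → sign −
signature = (0, 2, 0)

Answer: (0, 2, 0)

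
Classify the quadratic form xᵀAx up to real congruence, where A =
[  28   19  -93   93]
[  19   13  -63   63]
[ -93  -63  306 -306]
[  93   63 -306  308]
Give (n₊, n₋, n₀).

step 0: pivot 28 → sign +
step 1: pivot 3/28 → sign +
step 2: pivot -3 → sign −
step 3: pivot 2 → sign +
signature = (3, 1, 0)

Answer: (3, 1, 0)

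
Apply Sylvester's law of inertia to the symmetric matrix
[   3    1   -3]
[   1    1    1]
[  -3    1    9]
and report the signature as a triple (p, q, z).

step 0: pivot 3 → sign +
step 1: pivot 2/3 → sign +
step 2: row/col 2 already zero → sign 0
signature = (2, 0, 1)

Answer: (2, 0, 1)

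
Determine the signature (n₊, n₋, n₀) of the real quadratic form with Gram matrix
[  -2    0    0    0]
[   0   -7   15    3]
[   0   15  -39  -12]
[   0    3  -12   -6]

Answer: (0, 4, 0)

Derivation:
step 0: pivot -2 → sign −
step 1: pivot -7 → sign −
step 2: pivot -48/7 → sign −
step 3: pivot -3/16 → sign −
signature = (0, 4, 0)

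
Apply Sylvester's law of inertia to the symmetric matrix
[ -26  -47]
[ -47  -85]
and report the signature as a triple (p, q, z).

Answer: (0, 2, 0)

Derivation:
step 0: pivot -26 → sign −
step 1: pivot -1/26 → sign −
signature = (0, 2, 0)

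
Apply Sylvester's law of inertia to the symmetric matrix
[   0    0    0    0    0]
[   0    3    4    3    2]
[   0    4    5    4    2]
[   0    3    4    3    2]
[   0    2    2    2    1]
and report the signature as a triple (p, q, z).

step 0: pivot 3 → sign +
step 1: pivot -1/3 → sign −
step 2: pivot 1 → sign +
step 3: row/col 3 already zero → sign 0
step 4: row/col 4 already zero → sign 0
signature = (2, 1, 2)

Answer: (2, 1, 2)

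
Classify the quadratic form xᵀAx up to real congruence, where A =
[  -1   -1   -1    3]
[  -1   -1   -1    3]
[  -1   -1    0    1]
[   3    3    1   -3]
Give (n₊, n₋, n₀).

step 0: pivot -1 → sign −
step 1: pivot 1 → sign +
step 2: pivot 2 → sign +
step 3: row/col 3 already zero → sign 0
signature = (2, 1, 1)

Answer: (2, 1, 1)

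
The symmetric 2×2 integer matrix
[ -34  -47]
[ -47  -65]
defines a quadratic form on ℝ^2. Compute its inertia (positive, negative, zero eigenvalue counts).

Answer: (0, 2, 0)

Derivation:
step 0: pivot -34 → sign −
step 1: pivot -1/34 → sign −
signature = (0, 2, 0)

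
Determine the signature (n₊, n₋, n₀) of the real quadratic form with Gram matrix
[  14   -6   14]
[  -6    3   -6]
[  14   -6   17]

Answer: (3, 0, 0)

Derivation:
step 0: pivot 14 → sign +
step 1: pivot 3/7 → sign +
step 2: pivot 3 → sign +
signature = (3, 0, 0)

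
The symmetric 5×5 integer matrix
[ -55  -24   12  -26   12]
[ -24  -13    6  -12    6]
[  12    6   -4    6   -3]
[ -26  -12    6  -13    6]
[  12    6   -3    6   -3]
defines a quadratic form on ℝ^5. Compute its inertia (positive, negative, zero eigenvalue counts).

Answer: (0, 5, 0)

Derivation:
step 0: pivot -55 → sign −
step 1: pivot -139/55 → sign −
step 2: pivot -160/139 → sign −
step 3: pivot -21/40 → sign −
step 4: pivot -3/28 → sign −
signature = (0, 5, 0)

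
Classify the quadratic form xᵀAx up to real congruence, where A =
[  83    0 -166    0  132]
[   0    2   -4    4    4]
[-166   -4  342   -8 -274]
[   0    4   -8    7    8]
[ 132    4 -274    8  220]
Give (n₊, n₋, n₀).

step 0: pivot 83 → sign +
step 1: pivot 2 → sign +
step 2: pivot 2 → sign +
step 3: pivot -1 → sign −
step 4: pivot 6/83 → sign +
signature = (4, 1, 0)

Answer: (4, 1, 0)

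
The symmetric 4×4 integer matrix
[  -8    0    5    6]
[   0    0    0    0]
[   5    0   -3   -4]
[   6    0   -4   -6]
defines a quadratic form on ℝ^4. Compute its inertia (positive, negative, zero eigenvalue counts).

Answer: (1, 2, 1)

Derivation:
step 0: pivot -8 → sign −
step 1: pivot 1/8 → sign +
step 2: pivot -2 → sign −
step 3: row/col 3 already zero → sign 0
signature = (1, 2, 1)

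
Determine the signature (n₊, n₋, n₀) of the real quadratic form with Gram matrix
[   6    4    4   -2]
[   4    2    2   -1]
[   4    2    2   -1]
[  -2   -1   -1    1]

step 0: pivot 6 → sign +
step 1: pivot -2/3 → sign −
step 2: pivot 1/2 → sign +
step 3: row/col 3 already zero → sign 0
signature = (2, 1, 1)

Answer: (2, 1, 1)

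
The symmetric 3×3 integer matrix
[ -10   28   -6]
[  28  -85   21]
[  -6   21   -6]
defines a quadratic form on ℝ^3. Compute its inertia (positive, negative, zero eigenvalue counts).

step 0: pivot -10 → sign −
step 1: pivot -33/5 → sign −
step 2: pivot 3/11 → sign +
signature = (1, 2, 0)

Answer: (1, 2, 0)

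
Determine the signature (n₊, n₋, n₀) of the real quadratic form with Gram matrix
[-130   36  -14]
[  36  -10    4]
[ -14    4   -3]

step 0: pivot -130 → sign −
step 1: pivot -2/65 → sign −
step 2: pivot -1 → sign −
signature = (0, 3, 0)

Answer: (0, 3, 0)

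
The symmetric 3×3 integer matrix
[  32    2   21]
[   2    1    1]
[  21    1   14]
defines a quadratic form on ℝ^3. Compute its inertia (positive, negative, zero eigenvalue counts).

step 0: pivot 32 → sign +
step 1: pivot 7/8 → sign +
step 2: pivot 3/28 → sign +
signature = (3, 0, 0)

Answer: (3, 0, 0)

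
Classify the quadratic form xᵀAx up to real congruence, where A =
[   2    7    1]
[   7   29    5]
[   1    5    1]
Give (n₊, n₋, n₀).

Answer: (2, 0, 1)

Derivation:
step 0: pivot 2 → sign +
step 1: pivot 9/2 → sign +
step 2: row/col 2 already zero → sign 0
signature = (2, 0, 1)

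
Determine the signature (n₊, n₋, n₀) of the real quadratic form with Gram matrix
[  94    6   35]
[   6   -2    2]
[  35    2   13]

step 0: pivot 94 → sign +
step 1: pivot -112/47 → sign −
step 2: pivot -1/112 → sign −
signature = (1, 2, 0)

Answer: (1, 2, 0)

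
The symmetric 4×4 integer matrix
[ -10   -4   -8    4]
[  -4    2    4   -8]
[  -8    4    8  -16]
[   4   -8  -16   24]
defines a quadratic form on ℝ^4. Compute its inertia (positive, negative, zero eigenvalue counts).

step 0: pivot -10 → sign −
step 1: pivot 18/5 → sign +
step 2: row/col 2 already zero → sign 0
step 3: row/col 3 already zero → sign 0
signature = (1, 1, 2)

Answer: (1, 1, 2)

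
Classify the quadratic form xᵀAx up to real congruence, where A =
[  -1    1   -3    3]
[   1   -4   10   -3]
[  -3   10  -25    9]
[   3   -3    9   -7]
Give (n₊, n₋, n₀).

Answer: (2, 2, 0)

Derivation:
step 0: pivot -1 → sign −
step 1: pivot -3 → sign −
step 2: pivot 1/3 → sign +
step 3: pivot 2 → sign +
signature = (2, 2, 0)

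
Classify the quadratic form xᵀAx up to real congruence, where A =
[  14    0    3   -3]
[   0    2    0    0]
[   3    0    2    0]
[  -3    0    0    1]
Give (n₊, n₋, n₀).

step 0: pivot 14 → sign +
step 1: pivot 2 → sign +
step 2: pivot 19/14 → sign +
step 3: pivot 1/19 → sign +
signature = (4, 0, 0)

Answer: (4, 0, 0)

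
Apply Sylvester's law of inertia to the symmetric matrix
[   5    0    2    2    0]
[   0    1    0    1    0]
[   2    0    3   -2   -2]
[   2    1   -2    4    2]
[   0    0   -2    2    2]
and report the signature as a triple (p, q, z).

step 0: pivot 5 → sign +
step 1: pivot 1 → sign +
step 2: pivot 11/5 → sign +
step 3: pivot -15/11 → sign −
step 4: pivot 2/5 → sign +
signature = (4, 1, 0)

Answer: (4, 1, 0)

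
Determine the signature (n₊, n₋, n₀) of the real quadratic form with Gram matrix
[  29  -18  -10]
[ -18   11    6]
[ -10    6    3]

Answer: (1, 2, 0)

Derivation:
step 0: pivot 29 → sign +
step 1: pivot -5/29 → sign −
step 2: pivot -1/5 → sign −
signature = (1, 2, 0)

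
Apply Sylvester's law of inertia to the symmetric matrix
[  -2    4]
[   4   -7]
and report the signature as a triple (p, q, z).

Answer: (1, 1, 0)

Derivation:
step 0: pivot -2 → sign −
step 1: pivot 1 → sign +
signature = (1, 1, 0)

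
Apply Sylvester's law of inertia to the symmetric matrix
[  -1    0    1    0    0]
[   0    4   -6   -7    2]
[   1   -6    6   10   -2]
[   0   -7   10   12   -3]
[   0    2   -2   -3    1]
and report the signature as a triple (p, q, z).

step 0: pivot -1 → sign −
step 1: pivot 4 → sign +
step 2: pivot -2 → sign −
step 3: pivot -1/8 → sign −
step 4: pivot 1 → sign +
signature = (2, 3, 0)

Answer: (2, 3, 0)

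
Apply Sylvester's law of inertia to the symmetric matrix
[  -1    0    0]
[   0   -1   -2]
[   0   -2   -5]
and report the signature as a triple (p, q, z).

Answer: (0, 3, 0)

Derivation:
step 0: pivot -1 → sign −
step 1: pivot -1 → sign −
step 2: pivot -1 → sign −
signature = (0, 3, 0)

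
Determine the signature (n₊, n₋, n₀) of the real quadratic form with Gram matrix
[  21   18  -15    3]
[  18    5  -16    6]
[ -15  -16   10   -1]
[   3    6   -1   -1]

step 0: pivot 21 → sign +
step 1: pivot -73/7 → sign −
step 2: pivot 17/73 → sign +
step 3: pivot -6/17 → sign −
signature = (2, 2, 0)

Answer: (2, 2, 0)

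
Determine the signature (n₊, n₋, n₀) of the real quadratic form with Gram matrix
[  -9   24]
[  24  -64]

Answer: (0, 1, 1)

Derivation:
step 0: pivot -9 → sign −
step 1: row/col 1 already zero → sign 0
signature = (0, 1, 1)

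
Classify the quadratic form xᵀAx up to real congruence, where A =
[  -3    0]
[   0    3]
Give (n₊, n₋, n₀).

step 0: pivot -3 → sign −
step 1: pivot 3 → sign +
signature = (1, 1, 0)

Answer: (1, 1, 0)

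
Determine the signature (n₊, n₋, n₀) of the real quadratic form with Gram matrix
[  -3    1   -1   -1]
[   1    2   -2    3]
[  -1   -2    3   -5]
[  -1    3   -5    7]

step 0: pivot -3 → sign −
step 1: pivot 7/3 → sign +
step 2: pivot 1 → sign +
step 3: pivot 2/7 → sign +
signature = (3, 1, 0)

Answer: (3, 1, 0)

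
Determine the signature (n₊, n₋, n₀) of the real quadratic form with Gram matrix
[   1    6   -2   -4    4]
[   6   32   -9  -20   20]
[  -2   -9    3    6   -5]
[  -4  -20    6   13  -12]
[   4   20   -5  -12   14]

step 0: pivot 1 → sign +
step 1: pivot -4 → sign −
step 2: pivot 5/4 → sign +
step 3: pivot 1/5 → sign +
step 4: pivot 2 → sign +
signature = (4, 1, 0)

Answer: (4, 1, 0)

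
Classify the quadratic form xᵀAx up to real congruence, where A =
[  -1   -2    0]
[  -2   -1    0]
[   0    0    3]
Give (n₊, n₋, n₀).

Answer: (2, 1, 0)

Derivation:
step 0: pivot -1 → sign −
step 1: pivot 3 → sign +
step 2: pivot 3 → sign +
signature = (2, 1, 0)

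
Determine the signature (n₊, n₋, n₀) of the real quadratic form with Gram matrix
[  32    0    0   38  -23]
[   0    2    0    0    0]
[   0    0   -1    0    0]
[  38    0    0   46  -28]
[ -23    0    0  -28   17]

step 0: pivot 32 → sign +
step 1: pivot 2 → sign +
step 2: pivot -1 → sign −
step 3: pivot 7/8 → sign +
step 4: pivot -1/14 → sign −
signature = (3, 2, 0)

Answer: (3, 2, 0)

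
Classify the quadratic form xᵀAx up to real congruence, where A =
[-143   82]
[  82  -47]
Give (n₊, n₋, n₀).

Answer: (1, 1, 0)

Derivation:
step 0: pivot -143 → sign −
step 1: pivot 3/143 → sign +
signature = (1, 1, 0)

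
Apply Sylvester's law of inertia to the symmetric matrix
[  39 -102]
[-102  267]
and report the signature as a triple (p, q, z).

step 0: pivot 39 → sign +
step 1: pivot 3/13 → sign +
signature = (2, 0, 0)

Answer: (2, 0, 0)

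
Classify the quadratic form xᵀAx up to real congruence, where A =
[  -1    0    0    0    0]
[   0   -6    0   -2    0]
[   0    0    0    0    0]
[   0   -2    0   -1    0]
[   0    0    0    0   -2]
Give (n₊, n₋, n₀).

Answer: (0, 4, 1)

Derivation:
step 0: pivot -1 → sign −
step 1: pivot -6 → sign −
step 2: pivot -1/3 → sign −
step 3: pivot -2 → sign −
step 4: row/col 4 already zero → sign 0
signature = (0, 4, 1)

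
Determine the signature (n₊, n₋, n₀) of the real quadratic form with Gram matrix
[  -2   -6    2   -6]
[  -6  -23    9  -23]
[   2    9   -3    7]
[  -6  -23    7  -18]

step 0: pivot -2 → sign −
step 1: pivot -5 → sign −
step 2: pivot 4/5 → sign +
step 3: row/col 3 already zero → sign 0
signature = (1, 2, 1)

Answer: (1, 2, 1)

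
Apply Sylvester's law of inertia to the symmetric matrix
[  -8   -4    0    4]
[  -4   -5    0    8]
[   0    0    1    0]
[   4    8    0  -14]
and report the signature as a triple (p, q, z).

Answer: (1, 2, 1)

Derivation:
step 0: pivot -8 → sign −
step 1: pivot -3 → sign −
step 2: pivot 1 → sign +
step 3: row/col 3 already zero → sign 0
signature = (1, 2, 1)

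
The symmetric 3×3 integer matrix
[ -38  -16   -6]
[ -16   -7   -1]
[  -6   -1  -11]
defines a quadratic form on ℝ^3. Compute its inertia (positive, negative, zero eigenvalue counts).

Answer: (0, 3, 0)

Derivation:
step 0: pivot -38 → sign −
step 1: pivot -5/19 → sign −
step 2: pivot -6/5 → sign −
signature = (0, 3, 0)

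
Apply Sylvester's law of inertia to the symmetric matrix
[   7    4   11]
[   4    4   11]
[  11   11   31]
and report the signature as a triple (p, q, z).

Answer: (3, 0, 0)

Derivation:
step 0: pivot 7 → sign +
step 1: pivot 12/7 → sign +
step 2: pivot 3/4 → sign +
signature = (3, 0, 0)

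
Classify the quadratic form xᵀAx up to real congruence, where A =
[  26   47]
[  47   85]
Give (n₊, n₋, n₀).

step 0: pivot 26 → sign +
step 1: pivot 1/26 → sign +
signature = (2, 0, 0)

Answer: (2, 0, 0)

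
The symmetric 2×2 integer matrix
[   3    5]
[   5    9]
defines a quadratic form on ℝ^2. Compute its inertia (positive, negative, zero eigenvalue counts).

Answer: (2, 0, 0)

Derivation:
step 0: pivot 3 → sign +
step 1: pivot 2/3 → sign +
signature = (2, 0, 0)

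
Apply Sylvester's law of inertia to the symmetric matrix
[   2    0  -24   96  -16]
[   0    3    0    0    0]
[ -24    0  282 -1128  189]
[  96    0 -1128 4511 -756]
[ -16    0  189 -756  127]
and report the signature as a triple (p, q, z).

step 0: pivot 2 → sign +
step 1: pivot 3 → sign +
step 2: pivot -6 → sign −
step 3: pivot -1 → sign −
step 4: pivot 1/2 → sign +
signature = (3, 2, 0)

Answer: (3, 2, 0)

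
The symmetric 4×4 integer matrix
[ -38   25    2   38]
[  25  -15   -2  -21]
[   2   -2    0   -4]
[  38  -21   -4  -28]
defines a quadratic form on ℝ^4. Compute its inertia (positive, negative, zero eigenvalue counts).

step 0: pivot -38 → sign −
step 1: pivot 55/38 → sign +
step 2: pivot -12/55 → sign −
step 3: pivot -1 → sign −
signature = (1, 3, 0)

Answer: (1, 3, 0)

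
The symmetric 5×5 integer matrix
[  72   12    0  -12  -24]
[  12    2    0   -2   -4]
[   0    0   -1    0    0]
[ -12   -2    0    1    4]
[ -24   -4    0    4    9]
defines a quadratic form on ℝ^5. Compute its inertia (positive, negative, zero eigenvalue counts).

Answer: (2, 2, 1)

Derivation:
step 0: pivot 72 → sign +
step 1: pivot -1 → sign −
step 2: pivot -1 → sign −
step 3: pivot 1 → sign +
step 4: row/col 4 already zero → sign 0
signature = (2, 2, 1)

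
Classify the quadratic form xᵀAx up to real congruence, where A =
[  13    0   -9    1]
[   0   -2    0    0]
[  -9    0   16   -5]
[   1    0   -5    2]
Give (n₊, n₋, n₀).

Answer: (3, 1, 0)

Derivation:
step 0: pivot 13 → sign +
step 1: pivot -2 → sign −
step 2: pivot 127/13 → sign +
step 3: pivot 3/127 → sign +
signature = (3, 1, 0)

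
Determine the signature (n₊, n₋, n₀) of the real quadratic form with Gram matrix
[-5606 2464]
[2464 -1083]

Answer: (0, 2, 0)

Derivation:
step 0: pivot -5606 → sign −
step 1: pivot -1/2803 → sign −
signature = (0, 2, 0)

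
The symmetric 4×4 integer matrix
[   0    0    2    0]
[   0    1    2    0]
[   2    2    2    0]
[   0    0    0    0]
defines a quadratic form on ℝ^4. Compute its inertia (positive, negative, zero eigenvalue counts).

Answer: (2, 1, 1)

Derivation:
step 0: pivot 1 → sign +
step 1: pivot -2 → sign −
step 2: pivot 2 → sign +
step 3: row/col 3 already zero → sign 0
signature = (2, 1, 1)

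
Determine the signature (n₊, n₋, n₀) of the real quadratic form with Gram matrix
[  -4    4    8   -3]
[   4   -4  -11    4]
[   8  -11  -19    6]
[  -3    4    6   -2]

step 0: pivot -4 → sign −
step 1: pivot -3 → sign −
step 2: pivot 3 → sign +
step 3: pivot -1/12 → sign −
signature = (1, 3, 0)

Answer: (1, 3, 0)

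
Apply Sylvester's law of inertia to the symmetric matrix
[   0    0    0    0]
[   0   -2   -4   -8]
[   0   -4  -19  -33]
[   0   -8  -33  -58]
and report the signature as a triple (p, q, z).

step 0: pivot -2 → sign −
step 1: pivot -11 → sign −
step 2: pivot 3/11 → sign +
step 3: row/col 3 already zero → sign 0
signature = (1, 2, 1)

Answer: (1, 2, 1)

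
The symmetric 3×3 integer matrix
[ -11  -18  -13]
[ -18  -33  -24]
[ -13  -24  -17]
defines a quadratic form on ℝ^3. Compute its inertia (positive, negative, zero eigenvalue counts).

Answer: (1, 2, 0)

Derivation:
step 0: pivot -11 → sign −
step 1: pivot -39/11 → sign −
step 2: pivot 6/13 → sign +
signature = (1, 2, 0)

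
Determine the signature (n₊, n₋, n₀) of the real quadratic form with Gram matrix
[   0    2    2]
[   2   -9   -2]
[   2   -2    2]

Answer: (1, 2, 0)

Derivation:
step 0: pivot -9 → sign −
step 1: pivot 4/9 → sign +
step 2: pivot -3 → sign −
signature = (1, 2, 0)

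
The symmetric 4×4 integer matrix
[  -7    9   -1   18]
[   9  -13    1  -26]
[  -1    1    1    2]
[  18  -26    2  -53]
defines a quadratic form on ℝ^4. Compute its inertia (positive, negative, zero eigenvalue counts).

Answer: (1, 3, 0)

Derivation:
step 0: pivot -7 → sign −
step 1: pivot -10/7 → sign −
step 2: pivot 6/5 → sign +
step 3: pivot -1 → sign −
signature = (1, 3, 0)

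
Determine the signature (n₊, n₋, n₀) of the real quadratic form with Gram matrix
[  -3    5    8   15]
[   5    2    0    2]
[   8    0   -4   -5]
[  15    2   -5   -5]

Answer: (2, 2, 0)

Derivation:
step 0: pivot -3 → sign −
step 1: pivot 31/3 → sign +
step 2: pivot 4/31 → sign +
step 3: pivot -3/4 → sign −
signature = (2, 2, 0)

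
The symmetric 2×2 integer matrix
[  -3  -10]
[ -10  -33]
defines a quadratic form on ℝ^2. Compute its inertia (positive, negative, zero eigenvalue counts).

step 0: pivot -3 → sign −
step 1: pivot 1/3 → sign +
signature = (1, 1, 0)

Answer: (1, 1, 0)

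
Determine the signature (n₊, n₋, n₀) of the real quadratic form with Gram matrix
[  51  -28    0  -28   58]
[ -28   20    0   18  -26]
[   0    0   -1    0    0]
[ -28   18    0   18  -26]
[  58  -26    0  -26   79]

step 0: pivot 51 → sign +
step 1: pivot 236/51 → sign +
step 2: pivot -1 → sign −
step 3: pivot 67/59 → sign +
step 4: pivot 3/67 → sign +
signature = (4, 1, 0)

Answer: (4, 1, 0)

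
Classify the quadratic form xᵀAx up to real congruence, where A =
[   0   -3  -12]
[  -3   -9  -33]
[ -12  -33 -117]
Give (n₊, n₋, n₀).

Answer: (2, 1, 0)

Derivation:
step 0: pivot -9 → sign −
step 1: pivot 1 → sign +
step 2: pivot 3 → sign +
signature = (2, 1, 0)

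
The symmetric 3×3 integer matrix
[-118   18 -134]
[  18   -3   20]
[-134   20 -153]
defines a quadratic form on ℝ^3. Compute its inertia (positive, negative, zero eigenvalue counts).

step 0: pivot -118 → sign −
step 1: pivot -15/59 → sign −
step 2: pivot -1/15 → sign −
signature = (0, 3, 0)

Answer: (0, 3, 0)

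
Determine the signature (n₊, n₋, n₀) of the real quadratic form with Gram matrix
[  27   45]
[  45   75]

Answer: (1, 0, 1)

Derivation:
step 0: pivot 27 → sign +
step 1: row/col 1 already zero → sign 0
signature = (1, 0, 1)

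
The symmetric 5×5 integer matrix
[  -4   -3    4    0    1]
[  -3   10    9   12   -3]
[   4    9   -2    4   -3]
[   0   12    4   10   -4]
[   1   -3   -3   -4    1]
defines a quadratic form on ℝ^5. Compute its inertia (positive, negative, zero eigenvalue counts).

Answer: (3, 2, 0)

Derivation:
step 0: pivot -4 → sign −
step 1: pivot 49/4 → sign +
step 2: pivot -46/49 → sign −
step 3: pivot 2 → sign +
step 4: pivot 3/23 → sign +
signature = (3, 2, 0)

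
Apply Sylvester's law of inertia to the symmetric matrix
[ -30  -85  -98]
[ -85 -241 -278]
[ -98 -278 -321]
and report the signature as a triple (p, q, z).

step 0: pivot -30 → sign −
step 1: pivot -1/6 → sign −
step 2: pivot -1/5 → sign −
signature = (0, 3, 0)

Answer: (0, 3, 0)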